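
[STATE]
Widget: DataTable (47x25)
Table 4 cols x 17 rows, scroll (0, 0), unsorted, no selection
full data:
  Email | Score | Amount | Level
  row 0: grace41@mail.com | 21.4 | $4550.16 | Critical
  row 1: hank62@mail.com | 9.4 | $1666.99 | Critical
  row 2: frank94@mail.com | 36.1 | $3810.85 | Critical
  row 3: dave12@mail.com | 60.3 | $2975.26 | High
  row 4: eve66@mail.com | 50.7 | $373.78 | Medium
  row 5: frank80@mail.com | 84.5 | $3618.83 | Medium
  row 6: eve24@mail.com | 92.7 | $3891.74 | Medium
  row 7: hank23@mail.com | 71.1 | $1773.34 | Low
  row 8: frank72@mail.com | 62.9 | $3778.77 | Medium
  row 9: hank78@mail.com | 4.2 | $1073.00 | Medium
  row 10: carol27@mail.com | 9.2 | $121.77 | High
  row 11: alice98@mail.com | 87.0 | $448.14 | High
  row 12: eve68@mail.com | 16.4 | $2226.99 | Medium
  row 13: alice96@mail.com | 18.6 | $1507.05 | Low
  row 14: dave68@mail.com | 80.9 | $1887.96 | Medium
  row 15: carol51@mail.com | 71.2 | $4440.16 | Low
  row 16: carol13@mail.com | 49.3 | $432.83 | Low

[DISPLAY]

Email           │Score│Amount  │Level          
────────────────┼─────┼────────┼────────       
grace41@mail.com│21.4 │$4550.16│Critical       
hank62@mail.com │9.4  │$1666.99│Critical       
frank94@mail.com│36.1 │$3810.85│Critical       
dave12@mail.com │60.3 │$2975.26│High           
eve66@mail.com  │50.7 │$373.78 │Medium         
frank80@mail.com│84.5 │$3618.83│Medium         
eve24@mail.com  │92.7 │$3891.74│Medium         
hank23@mail.com │71.1 │$1773.34│Low            
frank72@mail.com│62.9 │$3778.77│Medium         
hank78@mail.com │4.2  │$1073.00│Medium         
carol27@mail.com│9.2  │$121.77 │High           
alice98@mail.com│87.0 │$448.14 │High           
eve68@mail.com  │16.4 │$2226.99│Medium         
alice96@mail.com│18.6 │$1507.05│Low            
dave68@mail.com │80.9 │$1887.96│Medium         
carol51@mail.com│71.2 │$4440.16│Low            
carol13@mail.com│49.3 │$432.83 │Low            
                                               
                                               
                                               
                                               
                                               
                                               


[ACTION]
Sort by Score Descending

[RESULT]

Email           │Scor▼│Amount  │Level          
────────────────┼─────┼────────┼────────       
eve24@mail.com  │92.7 │$3891.74│Medium         
alice98@mail.com│87.0 │$448.14 │High           
frank80@mail.com│84.5 │$3618.83│Medium         
dave68@mail.com │80.9 │$1887.96│Medium         
carol51@mail.com│71.2 │$4440.16│Low            
hank23@mail.com │71.1 │$1773.34│Low            
frank72@mail.com│62.9 │$3778.77│Medium         
dave12@mail.com │60.3 │$2975.26│High           
eve66@mail.com  │50.7 │$373.78 │Medium         
carol13@mail.com│49.3 │$432.83 │Low            
frank94@mail.com│36.1 │$3810.85│Critical       
grace41@mail.com│21.4 │$4550.16│Critical       
alice96@mail.com│18.6 │$1507.05│Low            
eve68@mail.com  │16.4 │$2226.99│Medium         
hank62@mail.com │9.4  │$1666.99│Critical       
carol27@mail.com│9.2  │$121.77 │High           
hank78@mail.com │4.2  │$1073.00│Medium         
                                               
                                               
                                               
                                               
                                               
                                               


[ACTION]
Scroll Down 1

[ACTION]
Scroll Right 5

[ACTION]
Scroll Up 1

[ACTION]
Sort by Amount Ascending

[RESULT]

Email           │Score│Amount ▲│Level          
────────────────┼─────┼────────┼────────       
carol27@mail.com│9.2  │$121.77 │High           
eve66@mail.com  │50.7 │$373.78 │Medium         
carol13@mail.com│49.3 │$432.83 │Low            
alice98@mail.com│87.0 │$448.14 │High           
hank78@mail.com │4.2  │$1073.00│Medium         
alice96@mail.com│18.6 │$1507.05│Low            
hank62@mail.com │9.4  │$1666.99│Critical       
hank23@mail.com │71.1 │$1773.34│Low            
dave68@mail.com │80.9 │$1887.96│Medium         
eve68@mail.com  │16.4 │$2226.99│Medium         
dave12@mail.com │60.3 │$2975.26│High           
frank80@mail.com│84.5 │$3618.83│Medium         
frank72@mail.com│62.9 │$3778.77│Medium         
frank94@mail.com│36.1 │$3810.85│Critical       
eve24@mail.com  │92.7 │$3891.74│Medium         
carol51@mail.com│71.2 │$4440.16│Low            
grace41@mail.com│21.4 │$4550.16│Critical       
                                               
                                               
                                               
                                               
                                               
                                               


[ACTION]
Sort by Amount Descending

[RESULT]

Email           │Score│Amount ▼│Level          
────────────────┼─────┼────────┼────────       
grace41@mail.com│21.4 │$4550.16│Critical       
carol51@mail.com│71.2 │$4440.16│Low            
eve24@mail.com  │92.7 │$3891.74│Medium         
frank94@mail.com│36.1 │$3810.85│Critical       
frank72@mail.com│62.9 │$3778.77│Medium         
frank80@mail.com│84.5 │$3618.83│Medium         
dave12@mail.com │60.3 │$2975.26│High           
eve68@mail.com  │16.4 │$2226.99│Medium         
dave68@mail.com │80.9 │$1887.96│Medium         
hank23@mail.com │71.1 │$1773.34│Low            
hank62@mail.com │9.4  │$1666.99│Critical       
alice96@mail.com│18.6 │$1507.05│Low            
hank78@mail.com │4.2  │$1073.00│Medium         
alice98@mail.com│87.0 │$448.14 │High           
carol13@mail.com│49.3 │$432.83 │Low            
eve66@mail.com  │50.7 │$373.78 │Medium         
carol27@mail.com│9.2  │$121.77 │High           
                                               
                                               
                                               
                                               
                                               
                                               


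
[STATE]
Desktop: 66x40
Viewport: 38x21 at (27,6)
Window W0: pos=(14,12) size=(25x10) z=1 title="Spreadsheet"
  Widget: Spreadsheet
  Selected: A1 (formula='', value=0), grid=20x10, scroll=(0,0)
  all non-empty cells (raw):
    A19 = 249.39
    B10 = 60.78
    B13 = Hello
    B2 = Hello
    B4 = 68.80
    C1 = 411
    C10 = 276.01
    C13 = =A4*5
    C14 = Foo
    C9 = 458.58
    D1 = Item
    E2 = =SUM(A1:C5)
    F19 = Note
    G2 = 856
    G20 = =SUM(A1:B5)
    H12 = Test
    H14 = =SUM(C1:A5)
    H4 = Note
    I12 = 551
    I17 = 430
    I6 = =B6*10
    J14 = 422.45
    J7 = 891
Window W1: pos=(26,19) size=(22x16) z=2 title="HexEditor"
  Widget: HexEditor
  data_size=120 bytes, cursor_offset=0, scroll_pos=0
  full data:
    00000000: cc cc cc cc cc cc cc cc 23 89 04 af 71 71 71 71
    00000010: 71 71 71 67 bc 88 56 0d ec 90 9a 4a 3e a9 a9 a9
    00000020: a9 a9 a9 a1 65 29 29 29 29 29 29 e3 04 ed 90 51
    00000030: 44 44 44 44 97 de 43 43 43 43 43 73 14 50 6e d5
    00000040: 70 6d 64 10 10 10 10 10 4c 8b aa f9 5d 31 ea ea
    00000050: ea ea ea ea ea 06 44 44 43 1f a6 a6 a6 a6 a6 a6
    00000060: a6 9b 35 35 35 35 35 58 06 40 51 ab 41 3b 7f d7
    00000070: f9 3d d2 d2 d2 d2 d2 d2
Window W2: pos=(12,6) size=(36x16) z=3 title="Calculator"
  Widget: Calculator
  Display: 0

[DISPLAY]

━━━━━━━━━━━━━━━━━━━━┓                 
                    ┃                 
────────────────────┨                 
                   0┃                 
──┐                 ┃                 
÷ │                 ┃                 
──┤                 ┃                 
× │                 ┃                 
──┤                 ┃                 
- │                 ┃                 
──┤                 ┃                 
+ │                 ┃                 
──┤                 ┃                 
M+│                 ┃                 
──┘                 ┃                 
━━━━━━━━━━━━━━━━━━━━┛                 
00000000  CC cc cc c┃                 
00000010  71 71 71 6┃                 
00000020  a9 a9 a9 a┃                 
00000030  44 44 44 4┃                 
00000040  70 6d 64 1┃                 


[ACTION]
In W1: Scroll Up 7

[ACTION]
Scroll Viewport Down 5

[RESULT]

÷ │                 ┃                 
──┤                 ┃                 
× │                 ┃                 
──┤                 ┃                 
- │                 ┃                 
──┤                 ┃                 
+ │                 ┃                 
──┤                 ┃                 
M+│                 ┃                 
──┘                 ┃                 
━━━━━━━━━━━━━━━━━━━━┛                 
00000000  CC cc cc c┃                 
00000010  71 71 71 6┃                 
00000020  a9 a9 a9 a┃                 
00000030  44 44 44 4┃                 
00000040  70 6d 64 1┃                 
00000050  ea ea ea e┃                 
00000060  a6 9b 35 3┃                 
00000070  f9 3d d2 d┃                 
                    ┃                 
                    ┃                 


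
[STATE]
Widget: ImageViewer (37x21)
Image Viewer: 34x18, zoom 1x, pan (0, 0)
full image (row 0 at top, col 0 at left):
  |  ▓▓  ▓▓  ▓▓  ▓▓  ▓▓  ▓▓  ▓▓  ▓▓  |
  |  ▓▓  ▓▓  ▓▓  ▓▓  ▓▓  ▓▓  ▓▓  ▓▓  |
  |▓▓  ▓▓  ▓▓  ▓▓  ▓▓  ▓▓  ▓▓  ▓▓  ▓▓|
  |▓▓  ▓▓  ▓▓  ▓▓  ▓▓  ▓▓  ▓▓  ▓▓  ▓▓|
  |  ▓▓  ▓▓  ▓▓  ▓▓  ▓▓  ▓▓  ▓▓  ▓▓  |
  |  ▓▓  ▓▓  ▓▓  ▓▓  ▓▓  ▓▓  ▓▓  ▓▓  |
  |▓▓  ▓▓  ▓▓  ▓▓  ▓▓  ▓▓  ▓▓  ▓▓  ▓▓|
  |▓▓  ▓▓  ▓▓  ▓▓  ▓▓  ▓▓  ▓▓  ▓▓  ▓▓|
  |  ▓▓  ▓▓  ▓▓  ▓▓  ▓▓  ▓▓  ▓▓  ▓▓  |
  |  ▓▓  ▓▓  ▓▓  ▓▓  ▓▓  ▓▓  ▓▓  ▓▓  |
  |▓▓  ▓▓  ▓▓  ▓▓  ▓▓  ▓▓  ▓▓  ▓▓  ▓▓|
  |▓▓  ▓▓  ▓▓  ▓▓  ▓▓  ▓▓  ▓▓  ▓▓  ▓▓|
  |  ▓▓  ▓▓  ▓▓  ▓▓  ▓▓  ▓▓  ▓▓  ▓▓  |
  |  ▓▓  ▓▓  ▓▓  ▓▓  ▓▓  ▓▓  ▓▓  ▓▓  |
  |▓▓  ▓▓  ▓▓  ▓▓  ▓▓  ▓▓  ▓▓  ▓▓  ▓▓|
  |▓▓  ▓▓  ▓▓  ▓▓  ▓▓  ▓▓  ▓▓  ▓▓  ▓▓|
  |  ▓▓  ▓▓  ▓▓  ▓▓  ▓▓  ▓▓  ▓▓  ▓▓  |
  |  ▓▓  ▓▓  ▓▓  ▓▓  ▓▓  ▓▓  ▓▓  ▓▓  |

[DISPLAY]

  ▓▓  ▓▓  ▓▓  ▓▓  ▓▓  ▓▓  ▓▓  ▓▓     
  ▓▓  ▓▓  ▓▓  ▓▓  ▓▓  ▓▓  ▓▓  ▓▓     
▓▓  ▓▓  ▓▓  ▓▓  ▓▓  ▓▓  ▓▓  ▓▓  ▓▓   
▓▓  ▓▓  ▓▓  ▓▓  ▓▓  ▓▓  ▓▓  ▓▓  ▓▓   
  ▓▓  ▓▓  ▓▓  ▓▓  ▓▓  ▓▓  ▓▓  ▓▓     
  ▓▓  ▓▓  ▓▓  ▓▓  ▓▓  ▓▓  ▓▓  ▓▓     
▓▓  ▓▓  ▓▓  ▓▓  ▓▓  ▓▓  ▓▓  ▓▓  ▓▓   
▓▓  ▓▓  ▓▓  ▓▓  ▓▓  ▓▓  ▓▓  ▓▓  ▓▓   
  ▓▓  ▓▓  ▓▓  ▓▓  ▓▓  ▓▓  ▓▓  ▓▓     
  ▓▓  ▓▓  ▓▓  ▓▓  ▓▓  ▓▓  ▓▓  ▓▓     
▓▓  ▓▓  ▓▓  ▓▓  ▓▓  ▓▓  ▓▓  ▓▓  ▓▓   
▓▓  ▓▓  ▓▓  ▓▓  ▓▓  ▓▓  ▓▓  ▓▓  ▓▓   
  ▓▓  ▓▓  ▓▓  ▓▓  ▓▓  ▓▓  ▓▓  ▓▓     
  ▓▓  ▓▓  ▓▓  ▓▓  ▓▓  ▓▓  ▓▓  ▓▓     
▓▓  ▓▓  ▓▓  ▓▓  ▓▓  ▓▓  ▓▓  ▓▓  ▓▓   
▓▓  ▓▓  ▓▓  ▓▓  ▓▓  ▓▓  ▓▓  ▓▓  ▓▓   
  ▓▓  ▓▓  ▓▓  ▓▓  ▓▓  ▓▓  ▓▓  ▓▓     
  ▓▓  ▓▓  ▓▓  ▓▓  ▓▓  ▓▓  ▓▓  ▓▓     
                                     
                                     
                                     


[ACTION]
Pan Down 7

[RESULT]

▓▓  ▓▓  ▓▓  ▓▓  ▓▓  ▓▓  ▓▓  ▓▓  ▓▓   
  ▓▓  ▓▓  ▓▓  ▓▓  ▓▓  ▓▓  ▓▓  ▓▓     
  ▓▓  ▓▓  ▓▓  ▓▓  ▓▓  ▓▓  ▓▓  ▓▓     
▓▓  ▓▓  ▓▓  ▓▓  ▓▓  ▓▓  ▓▓  ▓▓  ▓▓   
▓▓  ▓▓  ▓▓  ▓▓  ▓▓  ▓▓  ▓▓  ▓▓  ▓▓   
  ▓▓  ▓▓  ▓▓  ▓▓  ▓▓  ▓▓  ▓▓  ▓▓     
  ▓▓  ▓▓  ▓▓  ▓▓  ▓▓  ▓▓  ▓▓  ▓▓     
▓▓  ▓▓  ▓▓  ▓▓  ▓▓  ▓▓  ▓▓  ▓▓  ▓▓   
▓▓  ▓▓  ▓▓  ▓▓  ▓▓  ▓▓  ▓▓  ▓▓  ▓▓   
  ▓▓  ▓▓  ▓▓  ▓▓  ▓▓  ▓▓  ▓▓  ▓▓     
  ▓▓  ▓▓  ▓▓  ▓▓  ▓▓  ▓▓  ▓▓  ▓▓     
                                     
                                     
                                     
                                     
                                     
                                     
                                     
                                     
                                     
                                     


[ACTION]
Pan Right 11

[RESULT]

 ▓▓  ▓▓  ▓▓  ▓▓  ▓▓  ▓▓              
▓  ▓▓  ▓▓  ▓▓  ▓▓  ▓▓                
▓  ▓▓  ▓▓  ▓▓  ▓▓  ▓▓                
 ▓▓  ▓▓  ▓▓  ▓▓  ▓▓  ▓▓              
 ▓▓  ▓▓  ▓▓  ▓▓  ▓▓  ▓▓              
▓  ▓▓  ▓▓  ▓▓  ▓▓  ▓▓                
▓  ▓▓  ▓▓  ▓▓  ▓▓  ▓▓                
 ▓▓  ▓▓  ▓▓  ▓▓  ▓▓  ▓▓              
 ▓▓  ▓▓  ▓▓  ▓▓  ▓▓  ▓▓              
▓  ▓▓  ▓▓  ▓▓  ▓▓  ▓▓                
▓  ▓▓  ▓▓  ▓▓  ▓▓  ▓▓                
                                     
                                     
                                     
                                     
                                     
                                     
                                     
                                     
                                     
                                     


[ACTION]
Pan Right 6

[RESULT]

▓  ▓▓  ▓▓  ▓▓  ▓▓                    
 ▓▓  ▓▓  ▓▓  ▓▓                      
 ▓▓  ▓▓  ▓▓  ▓▓                      
▓  ▓▓  ▓▓  ▓▓  ▓▓                    
▓  ▓▓  ▓▓  ▓▓  ▓▓                    
 ▓▓  ▓▓  ▓▓  ▓▓                      
 ▓▓  ▓▓  ▓▓  ▓▓                      
▓  ▓▓  ▓▓  ▓▓  ▓▓                    
▓  ▓▓  ▓▓  ▓▓  ▓▓                    
 ▓▓  ▓▓  ▓▓  ▓▓                      
 ▓▓  ▓▓  ▓▓  ▓▓                      
                                     
                                     
                                     
                                     
                                     
                                     
                                     
                                     
                                     
                                     


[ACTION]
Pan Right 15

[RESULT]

▓▓                                   
                                     
                                     
▓▓                                   
▓▓                                   
                                     
                                     
▓▓                                   
▓▓                                   
                                     
                                     
                                     
                                     
                                     
                                     
                                     
                                     
                                     
                                     
                                     
                                     


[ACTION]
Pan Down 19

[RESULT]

                                     
                                     
                                     
                                     
                                     
                                     
                                     
                                     
                                     
                                     
                                     
                                     
                                     
                                     
                                     
                                     
                                     
                                     
                                     
                                     
                                     


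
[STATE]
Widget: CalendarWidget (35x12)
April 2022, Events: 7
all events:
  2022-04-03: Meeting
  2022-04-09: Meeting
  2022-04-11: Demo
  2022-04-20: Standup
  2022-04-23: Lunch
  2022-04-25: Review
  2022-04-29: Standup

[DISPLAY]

             April 2022            
Mo Tu We Th Fr Sa Su               
             1  2  3*              
 4  5  6  7  8  9* 10              
11* 12 13 14 15 16 17              
18 19 20* 21 22 23* 24             
25* 26 27 28 29* 30                
                                   
                                   
                                   
                                   
                                   


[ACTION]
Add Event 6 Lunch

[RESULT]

             April 2022            
Mo Tu We Th Fr Sa Su               
             1  2  3*              
 4  5  6*  7  8  9* 10             
11* 12 13 14 15 16 17              
18 19 20* 21 22 23* 24             
25* 26 27 28 29* 30                
                                   
                                   
                                   
                                   
                                   


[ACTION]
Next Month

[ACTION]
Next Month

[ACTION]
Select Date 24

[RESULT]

             June 2022             
Mo Tu We Th Fr Sa Su               
       1  2  3  4  5               
 6  7  8  9 10 11 12               
13 14 15 16 17 18 19               
20 21 22 23 [24] 25 26             
27 28 29 30                        
                                   
                                   
                                   
                                   
                                   


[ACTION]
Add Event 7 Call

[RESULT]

             June 2022             
Mo Tu We Th Fr Sa Su               
       1  2  3  4  5               
 6  7*  8  9 10 11 12              
13 14 15 16 17 18 19               
20 21 22 23 [24] 25 26             
27 28 29 30                        
                                   
                                   
                                   
                                   
                                   


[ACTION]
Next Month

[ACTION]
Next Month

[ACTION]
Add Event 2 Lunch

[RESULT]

            August 2022            
Mo Tu We Th Fr Sa Su               
 1  2*  3  4  5  6  7              
 8  9 10 11 12 13 14               
15 16 17 18 19 20 21               
22 23 24 25 26 27 28               
29 30 31                           
                                   
                                   
                                   
                                   
                                   


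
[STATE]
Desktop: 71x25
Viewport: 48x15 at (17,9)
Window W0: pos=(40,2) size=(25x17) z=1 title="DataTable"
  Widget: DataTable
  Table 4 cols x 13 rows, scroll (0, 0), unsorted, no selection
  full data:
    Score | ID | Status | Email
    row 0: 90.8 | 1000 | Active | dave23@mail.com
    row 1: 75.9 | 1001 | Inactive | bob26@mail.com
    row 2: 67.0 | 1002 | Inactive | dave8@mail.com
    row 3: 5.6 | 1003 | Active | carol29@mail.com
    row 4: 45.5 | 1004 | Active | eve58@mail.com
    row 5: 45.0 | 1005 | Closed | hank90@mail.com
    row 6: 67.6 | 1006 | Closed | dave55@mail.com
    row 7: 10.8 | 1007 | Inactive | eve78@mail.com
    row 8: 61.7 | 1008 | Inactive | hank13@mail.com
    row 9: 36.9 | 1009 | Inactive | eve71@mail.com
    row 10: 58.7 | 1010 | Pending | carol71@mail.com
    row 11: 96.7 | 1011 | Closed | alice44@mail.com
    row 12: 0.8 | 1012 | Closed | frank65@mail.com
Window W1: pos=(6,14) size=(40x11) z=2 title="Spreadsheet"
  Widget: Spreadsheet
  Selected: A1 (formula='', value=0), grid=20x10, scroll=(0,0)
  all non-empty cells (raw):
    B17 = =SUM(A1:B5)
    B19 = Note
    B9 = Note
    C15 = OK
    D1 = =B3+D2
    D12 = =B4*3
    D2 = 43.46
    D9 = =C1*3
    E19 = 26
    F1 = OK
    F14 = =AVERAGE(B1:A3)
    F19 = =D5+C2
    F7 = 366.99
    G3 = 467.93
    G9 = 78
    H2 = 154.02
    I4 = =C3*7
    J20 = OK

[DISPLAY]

                       ┃67.0 │1002│Inactive│dav┃
                       ┃5.6  │1003│Active  │car┃
                       ┃45.5 │1004│Active  │eve┃
                       ┃45.0 │1005│Closed  │han┃
                       ┃67.6 │1006│Closed  │dav┃
━━━━━━━━━━━━━━━━━━━━━━━━━━━━┓│1007│Inactive│eve┃
et                          ┃│1008│Inactive│han┃
────────────────────────────┨│1009│Inactive│eve┃
                            ┃│1010│Pending │car┃
     B       C       D      ┃━━━━━━━━━━━━━━━━━━┛
----------------------------┃                   
0]       0       0   43.46  ┃                   
 0       0       0   43.46  ┃                   
 0       0       0       0  ┃                   
 0       0       0       0  ┃                   


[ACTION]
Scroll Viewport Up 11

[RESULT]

                                                
                                                
                       ┏━━━━━━━━━━━━━━━━━━━━━━━┓
                       ┃ DataTable             ┃
                       ┠───────────────────────┨
                       ┃Score│ID  │Status  │Ema┃
                       ┃─────┼────┼────────┼───┃
                       ┃90.8 │1000│Active  │dav┃
                       ┃75.9 │1001│Inactive│bob┃
                       ┃67.0 │1002│Inactive│dav┃
                       ┃5.6  │1003│Active  │car┃
                       ┃45.5 │1004│Active  │eve┃
                       ┃45.0 │1005│Closed  │han┃
                       ┃67.6 │1006│Closed  │dav┃
━━━━━━━━━━━━━━━━━━━━━━━━━━━━┓│1007│Inactive│eve┃


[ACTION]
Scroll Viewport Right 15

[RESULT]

                                                
                                                
                 ┏━━━━━━━━━━━━━━━━━━━━━━━┓      
                 ┃ DataTable             ┃      
                 ┠───────────────────────┨      
                 ┃Score│ID  │Status  │Ema┃      
                 ┃─────┼────┼────────┼───┃      
                 ┃90.8 │1000│Active  │dav┃      
                 ┃75.9 │1001│Inactive│bob┃      
                 ┃67.0 │1002│Inactive│dav┃      
                 ┃5.6  │1003│Active  │car┃      
                 ┃45.5 │1004│Active  │eve┃      
                 ┃45.0 │1005│Closed  │han┃      
                 ┃67.6 │1006│Closed  │dav┃      
━━━━━━━━━━━━━━━━━━━━━━┓│1007│Inactive│eve┃      


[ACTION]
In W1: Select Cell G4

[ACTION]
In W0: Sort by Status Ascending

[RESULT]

                                                
                                                
                 ┏━━━━━━━━━━━━━━━━━━━━━━━┓      
                 ┃ DataTable             ┃      
                 ┠───────────────────────┨      
                 ┃Score│ID  │Status ▲│Ema┃      
                 ┃─────┼────┼────────┼───┃      
                 ┃90.8 │1000│Active  │dav┃      
                 ┃5.6  │1003│Active  │car┃      
                 ┃45.5 │1004│Active  │eve┃      
                 ┃45.0 │1005│Closed  │han┃      
                 ┃67.6 │1006│Closed  │dav┃      
                 ┃96.7 │1011│Closed  │ali┃      
                 ┃0.8  │1012│Closed  │fra┃      
━━━━━━━━━━━━━━━━━━━━━━┓│1001│Inactive│bob┃      


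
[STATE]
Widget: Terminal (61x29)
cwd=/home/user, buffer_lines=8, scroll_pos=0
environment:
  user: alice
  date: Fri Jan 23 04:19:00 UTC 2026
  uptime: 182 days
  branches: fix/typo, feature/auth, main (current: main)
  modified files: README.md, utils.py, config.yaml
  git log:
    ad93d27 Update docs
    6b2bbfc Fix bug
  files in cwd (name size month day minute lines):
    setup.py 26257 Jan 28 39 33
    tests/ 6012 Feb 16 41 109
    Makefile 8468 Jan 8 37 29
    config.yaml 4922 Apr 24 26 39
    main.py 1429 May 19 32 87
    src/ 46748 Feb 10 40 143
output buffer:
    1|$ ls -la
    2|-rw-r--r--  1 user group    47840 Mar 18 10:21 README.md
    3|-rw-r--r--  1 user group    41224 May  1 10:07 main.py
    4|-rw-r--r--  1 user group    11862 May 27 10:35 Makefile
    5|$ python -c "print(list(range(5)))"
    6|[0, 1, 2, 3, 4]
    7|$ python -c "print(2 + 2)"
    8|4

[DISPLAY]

$ ls -la                                                     
-rw-r--r--  1 user group    47840 Mar 18 10:21 README.md     
-rw-r--r--  1 user group    41224 May  1 10:07 main.py       
-rw-r--r--  1 user group    11862 May 27 10:35 Makefile      
$ python -c "print(list(range(5)))"                          
[0, 1, 2, 3, 4]                                              
$ python -c "print(2 + 2)"                                   
4                                                            
$ █                                                          
                                                             
                                                             
                                                             
                                                             
                                                             
                                                             
                                                             
                                                             
                                                             
                                                             
                                                             
                                                             
                                                             
                                                             
                                                             
                                                             
                                                             
                                                             
                                                             
                                                             


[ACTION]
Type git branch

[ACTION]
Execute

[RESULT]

$ ls -la                                                     
-rw-r--r--  1 user group    47840 Mar 18 10:21 README.md     
-rw-r--r--  1 user group    41224 May  1 10:07 main.py       
-rw-r--r--  1 user group    11862 May 27 10:35 Makefile      
$ python -c "print(list(range(5)))"                          
[0, 1, 2, 3, 4]                                              
$ python -c "print(2 + 2)"                                   
4                                                            
$ git branch                                                 
  fix/typo                                                   
  feature/auth                                               
* main                                                       
$ █                                                          
                                                             
                                                             
                                                             
                                                             
                                                             
                                                             
                                                             
                                                             
                                                             
                                                             
                                                             
                                                             
                                                             
                                                             
                                                             
                                                             


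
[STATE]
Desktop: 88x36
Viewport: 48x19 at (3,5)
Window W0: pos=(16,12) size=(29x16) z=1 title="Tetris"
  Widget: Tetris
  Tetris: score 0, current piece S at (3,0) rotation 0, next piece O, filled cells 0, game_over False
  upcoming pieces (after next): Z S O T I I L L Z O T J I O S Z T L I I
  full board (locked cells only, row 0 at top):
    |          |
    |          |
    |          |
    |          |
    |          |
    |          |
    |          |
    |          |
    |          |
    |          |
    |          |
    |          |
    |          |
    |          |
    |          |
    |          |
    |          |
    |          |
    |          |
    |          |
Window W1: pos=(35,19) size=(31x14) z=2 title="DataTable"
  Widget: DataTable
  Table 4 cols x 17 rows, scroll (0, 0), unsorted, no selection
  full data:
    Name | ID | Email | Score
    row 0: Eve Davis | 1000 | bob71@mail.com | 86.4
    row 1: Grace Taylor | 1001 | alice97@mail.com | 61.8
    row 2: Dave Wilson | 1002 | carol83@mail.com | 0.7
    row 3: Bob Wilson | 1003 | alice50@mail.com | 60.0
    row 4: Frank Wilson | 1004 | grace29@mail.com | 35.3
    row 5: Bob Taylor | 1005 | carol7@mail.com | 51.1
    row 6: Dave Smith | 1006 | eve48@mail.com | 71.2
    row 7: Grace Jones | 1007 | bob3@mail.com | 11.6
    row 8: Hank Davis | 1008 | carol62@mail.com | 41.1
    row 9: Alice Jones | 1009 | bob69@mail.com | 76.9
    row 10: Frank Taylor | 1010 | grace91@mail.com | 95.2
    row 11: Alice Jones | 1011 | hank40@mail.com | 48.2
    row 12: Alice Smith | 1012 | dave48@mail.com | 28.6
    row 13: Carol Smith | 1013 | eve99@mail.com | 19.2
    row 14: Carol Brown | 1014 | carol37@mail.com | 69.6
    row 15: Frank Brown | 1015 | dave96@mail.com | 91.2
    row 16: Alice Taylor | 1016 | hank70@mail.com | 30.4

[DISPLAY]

                                                
                                                
                                                
                                                
                                                
                                                
                                                
             ┏━━━━━━━━━━━━━━━━━━━━━━━━━━━┓      
             ┃ Tetris                    ┃      
             ┠───────────────────────────┨      
             ┃          │Next:           ┃      
             ┃          │▓▓              ┃      
             ┃          │▓▓              ┃      
             ┃          │                ┃      
             ┃          │       ┏━━━━━━━━━━━━━━━
             ┃          │       ┃ DataTable     
             ┃          │Score: ┠───────────────
             ┃          │0      ┃Name        │ID
             ┃          │       ┃────────────┼──


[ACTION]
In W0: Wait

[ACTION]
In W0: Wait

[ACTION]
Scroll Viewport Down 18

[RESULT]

             ┃          │▓▓              ┃      
             ┃          │                ┃      
             ┃          │       ┏━━━━━━━━━━━━━━━
             ┃          │       ┃ DataTable     
             ┃          │Score: ┠───────────────
             ┃          │0      ┃Name        │ID
             ┃          │       ┃────────────┼──
             ┃          │       ┃Eve Davis   │10
             ┃          │       ┃Grace Taylor│10
             ┃          │       ┃Dave Wilson │10
             ┗━━━━━━━━━━━━━━━━━━┃Bob Wilson  │10
                                ┃Frank Wilson│10
                                ┃Bob Taylor  │10
                                ┃Dave Smith  │10
                                ┃Grace Jones │10
                                ┗━━━━━━━━━━━━━━━
                                                
                                                
                                                


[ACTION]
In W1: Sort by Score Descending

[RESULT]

             ┃          │▓▓              ┃      
             ┃          │                ┃      
             ┃          │       ┏━━━━━━━━━━━━━━━
             ┃          │       ┃ DataTable     
             ┃          │Score: ┠───────────────
             ┃          │0      ┃Name        │ID
             ┃          │       ┃────────────┼──
             ┃          │       ┃Frank Taylor│10
             ┃          │       ┃Frank Brown │10
             ┃          │       ┃Eve Davis   │10
             ┗━━━━━━━━━━━━━━━━━━┃Alice Jones │10
                                ┃Dave Smith  │10
                                ┃Carol Brown │10
                                ┃Grace Taylor│10
                                ┃Bob Wilson  │10
                                ┗━━━━━━━━━━━━━━━
                                                
                                                
                                                


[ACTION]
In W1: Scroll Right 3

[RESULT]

             ┃          │▓▓              ┃      
             ┃          │                ┃      
             ┃          │       ┏━━━━━━━━━━━━━━━
             ┃          │       ┃ DataTable     
             ┃          │Score: ┠───────────────
             ┃          │0      ┃e        │ID  │
             ┃          │       ┃─────────┼────┼
             ┃          │       ┃nk Taylor│1010│
             ┃          │       ┃nk Brown │1015│
             ┃          │       ┃ Davis   │1000│
             ┗━━━━━━━━━━━━━━━━━━┃ce Jones │1009│
                                ┃e Smith  │1006│
                                ┃ol Brown │1014│
                                ┃ce Taylor│1001│
                                ┃ Wilson  │1003│
                                ┗━━━━━━━━━━━━━━━
                                                
                                                
                                                


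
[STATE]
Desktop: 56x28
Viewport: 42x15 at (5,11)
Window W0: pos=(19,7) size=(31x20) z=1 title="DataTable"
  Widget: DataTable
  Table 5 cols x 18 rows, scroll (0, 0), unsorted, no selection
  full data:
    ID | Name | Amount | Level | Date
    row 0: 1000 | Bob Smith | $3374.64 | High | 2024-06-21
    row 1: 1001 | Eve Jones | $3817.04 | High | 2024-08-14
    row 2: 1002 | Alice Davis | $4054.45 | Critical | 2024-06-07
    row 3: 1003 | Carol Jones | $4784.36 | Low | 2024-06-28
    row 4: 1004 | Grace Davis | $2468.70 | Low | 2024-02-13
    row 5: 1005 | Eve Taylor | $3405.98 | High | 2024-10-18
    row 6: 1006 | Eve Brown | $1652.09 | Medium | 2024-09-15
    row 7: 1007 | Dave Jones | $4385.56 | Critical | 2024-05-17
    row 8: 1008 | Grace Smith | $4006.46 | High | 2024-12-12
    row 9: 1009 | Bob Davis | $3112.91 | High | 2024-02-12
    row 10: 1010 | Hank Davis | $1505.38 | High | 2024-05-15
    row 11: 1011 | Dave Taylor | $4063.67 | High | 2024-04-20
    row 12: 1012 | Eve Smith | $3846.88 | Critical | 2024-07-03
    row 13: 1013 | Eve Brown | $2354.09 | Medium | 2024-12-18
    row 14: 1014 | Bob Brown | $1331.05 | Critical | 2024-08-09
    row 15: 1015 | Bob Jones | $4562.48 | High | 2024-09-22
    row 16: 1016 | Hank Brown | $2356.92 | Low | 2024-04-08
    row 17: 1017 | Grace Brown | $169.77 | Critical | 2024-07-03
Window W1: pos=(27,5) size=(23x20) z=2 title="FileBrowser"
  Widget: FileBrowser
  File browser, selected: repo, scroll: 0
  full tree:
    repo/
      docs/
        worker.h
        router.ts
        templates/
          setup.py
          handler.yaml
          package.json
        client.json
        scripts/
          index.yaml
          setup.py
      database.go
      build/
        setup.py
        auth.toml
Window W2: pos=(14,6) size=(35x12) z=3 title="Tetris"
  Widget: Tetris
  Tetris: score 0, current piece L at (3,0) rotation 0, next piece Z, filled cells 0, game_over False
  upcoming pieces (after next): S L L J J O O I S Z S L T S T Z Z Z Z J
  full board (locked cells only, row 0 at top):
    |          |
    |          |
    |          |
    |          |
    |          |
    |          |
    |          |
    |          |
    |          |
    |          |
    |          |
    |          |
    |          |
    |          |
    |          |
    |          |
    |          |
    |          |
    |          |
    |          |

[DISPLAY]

         ┃          │ ▓▓                  
         ┃          │                     
         ┃          │                     
         ┃          │                     
         ┃          │Score:               
         ┃          │0                    
         ┗━━━━━━━━━━━━━━━━━━━━━━━━━━━━━━━━
              ┃1006│Ev┃                   
              ┃1007│Da┃                   
              ┃1008│Gr┃                   
              ┃1009│Bo┃                   
              ┃1010│Ha┃                   
              ┃1011│Da┃                   
              ┃1012│Ev┗━━━━━━━━━━━━━━━━━━━
              ┃1013│Eve Brown  │$2354.09│M


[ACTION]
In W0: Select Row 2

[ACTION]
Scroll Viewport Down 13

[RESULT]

         ┃          │                     
         ┃          │                     
         ┃          │Score:               
         ┃          │0                    
         ┗━━━━━━━━━━━━━━━━━━━━━━━━━━━━━━━━
              ┃1006│Ev┃                   
              ┃1007│Da┃                   
              ┃1008│Gr┃                   
              ┃1009│Bo┃                   
              ┃1010│Ha┃                   
              ┃1011│Da┃                   
              ┃1012│Ev┗━━━━━━━━━━━━━━━━━━━
              ┃1013│Eve Brown  │$2354.09│M
              ┗━━━━━━━━━━━━━━━━━━━━━━━━━━━
                                          


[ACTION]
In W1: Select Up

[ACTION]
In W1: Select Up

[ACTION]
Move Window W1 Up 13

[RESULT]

         ┃          │                     
         ┃          │                     
         ┃          │Score:               
         ┃          │0                    
         ┗━━━━━━━━━━━━━━━━━━━━━━━━━━━━━━━━
              ┃1006│Ev┃                   
              ┃1007│Da┗━━━━━━━━━━━━━━━━━━━
              ┃1008│Grace Smith│$4006.46│H
              ┃1009│Bob Davis  │$3112.91│H
              ┃1010│Hank Davis │$1505.38│H
              ┃1011│Dave Taylor│$4063.67│H
              ┃1012│Eve Smith  │$3846.88│C
              ┃1013│Eve Brown  │$2354.09│M
              ┗━━━━━━━━━━━━━━━━━━━━━━━━━━━
                                          
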